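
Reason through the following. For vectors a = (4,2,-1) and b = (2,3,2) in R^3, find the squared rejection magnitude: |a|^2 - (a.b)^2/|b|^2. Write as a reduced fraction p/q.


|a|^2 = 4^2 + 2^2 + (-1)^2 = 21
|b|^2 = 2^2 + 3^2 + 2^2 = 17
a . b = 4*2 + 2*3 + (-1)*2 = 12
(a.b)^2 = 12^2 = 144
|rej|^2 = 21 - 144/17
= (357 - 144)/17
= 213/17
In lowest terms: 213/17


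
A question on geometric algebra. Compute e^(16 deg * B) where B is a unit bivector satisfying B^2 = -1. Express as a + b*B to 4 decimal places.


For a unit bivector B with B^2 = -1, the exponential series gives
e^(theta*B) = cos(theta) + sin(theta)*B (the GA analogue of Euler's formula).
theta = 16 degrees = 0.279253 rad
cos(16 deg) = 0.9613
sin(16 deg) = 0.2756
exp(theta*B) = 0.9613 + 0.2756*B


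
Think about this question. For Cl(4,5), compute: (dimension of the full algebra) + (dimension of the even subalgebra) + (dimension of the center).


n = 4 + 5 = 9
Total dim = 2^9 = 512
Even subalgebra dim = 2^8 = 256
n is odd, so center dim = 2
Sum = 512 + 256 + 2 = 770


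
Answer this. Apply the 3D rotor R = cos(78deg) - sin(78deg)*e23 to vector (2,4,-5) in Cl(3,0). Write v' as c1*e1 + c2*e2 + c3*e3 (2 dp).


Rotor R = cos(78deg) - sin(78deg)*e23
Rotation angle theta = 2 * 78 = 156 degrees in the e23 plane (e2 -> e3).
The component perpendicular to the plane (e1) is invariant: v'_1 = v1 = 2.00
cos(156deg) = -0.9135, sin(156deg) = 0.4067
v'_2 = v2*cos(theta) - v3*sin(theta) = 4*(-0.9135) - (-5)*0.4067 = -1.62
v'_3 = v2*sin(theta) + v3*cos(theta) = 4*0.4067 + (-5)*(-0.9135) = 6.19
v' = 2.00*e1 - 1.62*e2 + 6.19*e3


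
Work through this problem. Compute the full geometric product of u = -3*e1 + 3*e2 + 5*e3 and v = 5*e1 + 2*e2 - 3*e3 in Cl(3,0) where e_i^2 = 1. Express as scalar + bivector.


In Cl(3,0): e_i^2 = 1, e_ie_j = -e_je_i for i != j.
Scalar part = u . v = (-3)*5 + 3*2 + 5*(-3)
= -15 + 6 + (-15) = -24
e12 coeff = (-3)*2 - 3*5 = -6 - 15 = -21
e13 coeff = (-3)*(-3) - 5*5 = 9 - 25 = -16
e23 coeff = 3*(-3) - 5*2 = -9 - 10 = -19
uv = -24 - 21*e12 - 16*e13 - 19*e23


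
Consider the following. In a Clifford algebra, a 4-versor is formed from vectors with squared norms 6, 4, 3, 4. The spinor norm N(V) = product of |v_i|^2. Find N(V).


Spinor norm N(V) = |v1|^2 * |v2|^2 * ... * |v4|^2
= 6 * 4 * 3 * 4
Running product: 6, 24, 72, 288
N(V) = 288


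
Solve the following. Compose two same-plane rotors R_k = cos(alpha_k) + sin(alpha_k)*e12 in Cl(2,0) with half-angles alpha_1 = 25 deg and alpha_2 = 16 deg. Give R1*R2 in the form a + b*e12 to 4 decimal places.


Same-plane rotors commute and their half-angles add:
R1*R2 = cos(a1 + a2) + sin(a1 + a2)*e12.
a1 + a2 = 25 + 16 = 41 deg
cos(41 deg) = 0.7547
sin(41 deg) = 0.6561
R1*R2 = 0.7547 + 0.6561*e12


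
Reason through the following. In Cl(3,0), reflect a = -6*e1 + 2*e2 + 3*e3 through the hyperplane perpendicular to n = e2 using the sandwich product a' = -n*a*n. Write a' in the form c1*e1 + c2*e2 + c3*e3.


Reflection formula: a' = -n*a*n, with n = e2 (unit vector, n^2 = 1).
For reflection through hyperplane perp to e2:
The component along e2 flips sign, others stay.
a = (-6, 2, 3)
a' = (-6, -2, 3)
a' = -6*e1 - 2*e2 + 3*e3


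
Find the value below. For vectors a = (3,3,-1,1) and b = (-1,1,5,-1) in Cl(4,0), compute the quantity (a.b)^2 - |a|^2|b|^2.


a . b = 3*(-1) + 3*1 + (-1)*5 + 1*(-1)
= -3 + 3 + (-5) + (-1) = -6
|a|^2 = 3^2 + 3^2 + (-1)^2 + 1^2 = 20
|b|^2 = (-1)^2 + 1^2 + 5^2 + (-1)^2 = 28
(a.b)^2 = (-6)^2 = 36
|a|^2 * |b|^2 = 20 * 28 = 560
Result = 36 - 560 = -524


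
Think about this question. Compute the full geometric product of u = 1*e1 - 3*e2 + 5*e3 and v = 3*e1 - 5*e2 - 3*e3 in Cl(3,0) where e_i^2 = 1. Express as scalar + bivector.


In Cl(3,0): e_i^2 = 1, e_ie_j = -e_je_i for i != j.
Scalar part = u . v = 1*3 + (-3)*(-5) + 5*(-3)
= 3 + 15 + (-15) = 3
e12 coeff = 1*(-5) - (-3)*3 = -5 - (-9) = 4
e13 coeff = 1*(-3) - 5*3 = -3 - 15 = -18
e23 coeff = (-3)*(-3) - 5*(-5) = 9 - (-25) = 34
uv = 3 + 4*e12 - 18*e13 + 34*e23


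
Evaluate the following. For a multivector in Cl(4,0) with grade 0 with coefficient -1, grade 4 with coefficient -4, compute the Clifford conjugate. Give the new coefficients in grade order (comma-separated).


Clifford conjugate sign for grade k: (-1)^(k(k+1)/2)
Grade 0: (-1)^(0*1/2) = (-1)^0 = 1, coeff -1 -> -1
Grade 4: (-1)^(4*5/2) = (-1)^10 = 1, coeff -4 -> -4
Conjugated coefficients: -1, -4


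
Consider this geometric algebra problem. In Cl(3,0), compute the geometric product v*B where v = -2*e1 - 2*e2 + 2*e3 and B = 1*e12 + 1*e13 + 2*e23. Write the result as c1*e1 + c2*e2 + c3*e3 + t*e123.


vB has grade-1 (vector) and grade-3 (trivector) parts: vB = (v _| B) + (v ^ B).
Vector part <vB>_1:
  e1: -v2*b12 - v3*b13 = -(-2)*(1) - (2)*(1) = 0
  e2: v1*b12 - v3*b23 = (-2)*(1) - (2)*(2) = -6
  e3: v1*b13 + v2*b23 = (-2)*(1) + (-2)*(2) = -6
Trivector part <vB>_3:
  e123: v1*b23 - v2*b13 + v3*b12 = (-2)*(2) - (-2)*(1) + (2)*(1) = 0
vB = 0*e1 - 6*e2 - 6*e3 + 0*e123


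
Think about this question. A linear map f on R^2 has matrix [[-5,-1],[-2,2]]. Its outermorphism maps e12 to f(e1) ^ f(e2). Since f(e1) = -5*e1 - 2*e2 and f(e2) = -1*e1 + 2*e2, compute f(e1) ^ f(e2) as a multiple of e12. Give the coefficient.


The outermorphism of a linear map f sends e1^e2 to f(e1)^f(e2).
f(e1) = -5*e1 - 2*e2
f(e2) = -1*e1 + 2*e2
f(e1) ^ f(e2) = (-5*e1 - 2*e2) ^ (-1*e1 + 2*e2)
= (-5)*2*e12 + (-2)*(-1)*e21
= (-10 - 2)*e12
= -12*e12
Coefficient = -12


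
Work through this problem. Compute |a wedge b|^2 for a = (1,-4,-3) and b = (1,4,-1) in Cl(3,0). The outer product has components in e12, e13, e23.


a wedge b = (a1*b2 - a2*b1)*e12 + (a1*b3 - a3*b1)*e13 + (a2*b3 - a3*b2)*e23
e12 coeff: 1*4 - (-4)*1 = 4 - (-4) = 8
e13 coeff: 1*(-1) - (-3)*1 = -1 - (-3) = 2
e23 coeff: (-4)*(-1) - (-3)*4 = 4 - (-12) = 16
|a wedge b|^2 = 8^2 + 2^2 + 16^2
= 64 + 4 + 256
= 324


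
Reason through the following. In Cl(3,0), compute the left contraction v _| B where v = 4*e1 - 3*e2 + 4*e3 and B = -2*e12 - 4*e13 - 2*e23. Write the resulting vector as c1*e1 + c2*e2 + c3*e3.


Left contraction v _| B = <vB>_1 (grade-1 part of the geometric product vB).
Using e1_|e12 = e2, e2_|e12 = -e1, e1_|e13 = e3, e3_|e13 = -e1, e2_|e23 = e3, e3_|e23 = -e2:
e1 coeff: -v2*b12 - v3*b13 = -(-3)*(-2) - (4)*(-4) = 10
e2 coeff: v1*b12 - v3*b23 = (4)*(-2) - (4)*(-2) = 0
e3 coeff: v1*b13 + v2*b23 = (4)*(-4) + (-3)*(-2) = -10
v _| B = 10*e1 + 0*e2 - 10*e3


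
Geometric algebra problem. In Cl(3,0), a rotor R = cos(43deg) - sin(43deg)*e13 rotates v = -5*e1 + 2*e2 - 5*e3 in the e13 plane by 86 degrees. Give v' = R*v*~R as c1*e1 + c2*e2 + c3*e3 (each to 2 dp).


Rotor R = cos(43deg) - sin(43deg)*e13
Rotation angle theta = 2 * 43 = 86 degrees in the e13 plane (e1 -> e3).
The component perpendicular to the plane (e2) is invariant: v'_2 = v2 = 2.00
cos(86deg) = 0.0698, sin(86deg) = 0.9976
v'_1 = v1*cos(theta) - v3*sin(theta) = -5*0.0698 - (-5)*0.9976 = 4.64
v'_3 = v1*sin(theta) + v3*cos(theta) = -5*0.9976 + (-5)*0.0698 = -5.34
v' = 4.64*e1 + 2.00*e2 - 5.34*e3


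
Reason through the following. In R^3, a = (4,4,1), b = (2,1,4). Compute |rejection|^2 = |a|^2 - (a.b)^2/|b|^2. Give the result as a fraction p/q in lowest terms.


|a|^2 = 4^2 + 4^2 + 1^2 = 33
|b|^2 = 2^2 + 1^2 + 4^2 = 21
a . b = 4*2 + 4*1 + 1*4 = 16
(a.b)^2 = 16^2 = 256
|rej|^2 = 33 - 256/21
= (693 - 256)/21
= 437/21
In lowest terms: 437/21


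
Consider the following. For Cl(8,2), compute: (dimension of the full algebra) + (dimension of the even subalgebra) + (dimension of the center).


n = 8 + 2 = 10
Total dim = 2^10 = 1024
Even subalgebra dim = 2^9 = 512
n is even, so center dim = 1
Sum = 1024 + 512 + 1 = 1537


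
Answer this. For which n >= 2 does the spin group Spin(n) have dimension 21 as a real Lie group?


dim Spin(n) = dim so(n) = n(n-1)/2.
Solve n(n-1)/2 = 21, i.e. n^2 - n - 42 = 0.
Discriminant = 1 + 8*21 = 169
n = (1 + sqrt(169))/2 = (1 + 13)/2 = 7


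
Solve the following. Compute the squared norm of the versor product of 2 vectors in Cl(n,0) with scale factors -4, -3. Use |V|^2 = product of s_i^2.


Each vector v_i has |v_i|^2 = s_i^2
Squared scales: (-4)^2 = 16, (-3)^2 = 9
|V|^2 = 16 * 9
= 144


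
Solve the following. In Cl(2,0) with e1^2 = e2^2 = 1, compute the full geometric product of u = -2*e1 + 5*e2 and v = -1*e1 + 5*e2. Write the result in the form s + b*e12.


Expand: (-2*e1 + 5*e2)(-1*e1 + 5*e2)
= (-2)*(-1)*e1e1 + (-2)*5*e1e2 + 5*(-1)*e2e1 + 5*5*e2e2
Using e1^2 = e2^2 = 1, e2e1 = -e1e2:
Scalar part s = (-2)*(-1) + 5*5 = 2 + 25 = 27
Bivector part b = (-2)*5 - 5*(-1) = -10 - (-5) = -5
uv = 27 - 5*e12


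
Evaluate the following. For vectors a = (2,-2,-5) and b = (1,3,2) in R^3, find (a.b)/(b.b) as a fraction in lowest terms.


Projection coefficient = (a . b) / (b . b)
a . b = 2*1 + (-2)*3 + (-5)*2
= 2 + (-6) + (-10) = -14
b . b = 1^2 + 3^2 + 2^2
= 1 + 9 + 4 = 14
Coefficient = -14/14
In lowest terms: -1/1


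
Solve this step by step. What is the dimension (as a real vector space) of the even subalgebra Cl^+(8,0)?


Even subalgebra dimension = 2^(n-1)
n = 8 + 0 = 8
2^(8 - 1) = 2^7 = 128
Verification: sum of C(8,k) for even k = 1 + 28 + 70 + 28 + 1 = 128
Result = 128


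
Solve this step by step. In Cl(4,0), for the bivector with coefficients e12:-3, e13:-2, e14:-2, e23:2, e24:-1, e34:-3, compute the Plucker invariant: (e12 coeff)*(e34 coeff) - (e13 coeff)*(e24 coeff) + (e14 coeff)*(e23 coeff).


Plucker relation: af - be + cd
a*f = (-3)*(-3) = 9
b*e = (-2)*(-1) = 2
c*d = (-2)*2 = -4
af - be + cd = 9 - 2 + (-4)
= 3


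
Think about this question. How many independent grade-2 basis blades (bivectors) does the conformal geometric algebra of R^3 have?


The conformal model of R^3 uses Cl(4,1) with m = 3 + 2 = 5 generators.
Number of grade-2 blades = C(m, 2) = C(5, 2)
= 5*4/2 = 10


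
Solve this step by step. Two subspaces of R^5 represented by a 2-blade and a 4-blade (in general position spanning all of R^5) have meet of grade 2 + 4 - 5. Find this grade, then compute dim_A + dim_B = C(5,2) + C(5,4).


Meet grade = grade(A) + grade(B) - n
= 2 + 4 - 5 = 1
C(5,2) = 10
C(5,4) = 5
dim_A + dim_B = 10 + 5 = 15


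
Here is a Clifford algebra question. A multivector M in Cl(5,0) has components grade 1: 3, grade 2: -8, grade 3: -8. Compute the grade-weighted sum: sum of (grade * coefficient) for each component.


Grade-weighted sum = sum of grade_k * coefficient_k
1*3 = 3
2*(-8) = -16
3*(-8) = -24
Total = 3 + (-16) + (-24) = -37


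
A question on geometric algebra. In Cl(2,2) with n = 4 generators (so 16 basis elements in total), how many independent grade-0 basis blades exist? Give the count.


Number of grade-k basis blades in Cl(p,q) with n = p + q is C(n, k).
n = 2 + 2 = 4
C(4, 0) = 4! / (0! * 4!)
= 24 / (1 * 24)
= 1


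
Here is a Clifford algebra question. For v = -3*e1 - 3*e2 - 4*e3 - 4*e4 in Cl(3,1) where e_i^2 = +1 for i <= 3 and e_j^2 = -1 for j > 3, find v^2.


v^2 = sum of c_i^2 * e_i^2
Positive signature terms (e_i^2 = +1): (-3)^2 + (-3)^2 + (-4)^2 = 34
Negative signature terms (e_j^2 = -1): (-4)^2 = 16
v^2 = 34 - 16 = 18


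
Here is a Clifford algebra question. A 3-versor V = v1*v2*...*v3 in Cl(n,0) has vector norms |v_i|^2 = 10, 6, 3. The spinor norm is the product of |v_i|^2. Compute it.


Spinor norm N(V) = |v1|^2 * |v2|^2 * ... * |v3|^2
= 10 * 6 * 3
Running product: 10, 60, 180
N(V) = 180


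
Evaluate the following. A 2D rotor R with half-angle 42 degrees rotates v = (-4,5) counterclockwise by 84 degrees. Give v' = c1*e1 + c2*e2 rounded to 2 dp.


Rotor R = cos(42deg) - sin(42deg)*e12
Rotation angle theta = 2 * 42 = 84 degrees
v' = R*v*~R rotates v by theta.
cos(84deg) = 0.1045, sin(84deg) = 0.9945
v'_1 = -4*cos(84deg) - 5*sin(84deg)
= -4*0.1045 - 5*0.9945
= -5.39
v'_2 = -4*sin(84deg) + 5*cos(84deg)
= -4*0.9945 + 5*0.1045
= -3.46
v' = -5.39*e1 - 3.46*e2


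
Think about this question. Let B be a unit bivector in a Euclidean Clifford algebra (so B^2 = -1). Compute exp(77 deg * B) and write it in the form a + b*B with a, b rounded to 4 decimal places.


For a unit bivector B with B^2 = -1, the exponential series gives
e^(theta*B) = cos(theta) + sin(theta)*B (the GA analogue of Euler's formula).
theta = 77 degrees = 1.343904 rad
cos(77 deg) = 0.2250
sin(77 deg) = 0.9744
exp(theta*B) = 0.2250 + 0.9744*B


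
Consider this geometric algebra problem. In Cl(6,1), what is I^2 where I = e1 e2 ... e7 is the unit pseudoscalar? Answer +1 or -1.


The pseudoscalar I = e1...e_n (product of all n generators) of Cl(p,q) satisfies I^2 = (-1)^(q + n(n-1)/2).
p = 6, q = 1, n = p + q = 7
n(n-1)/2 = 7 * 6 / 2 = 21
Exponent = q + n(n-1)/2 = 1 + 21 = 22
I^2 = (-1)^22 = +1


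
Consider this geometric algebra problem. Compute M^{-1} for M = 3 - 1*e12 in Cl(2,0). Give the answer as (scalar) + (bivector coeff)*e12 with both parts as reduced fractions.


M = 3 - 1*e12, where e12^2 = -1.
Since M commutes with its reverse ~M = a - b*e12, M * ~M = a^2 - b^2*e12^2 = a^2 + b^2.
So M^{-1} = ~M / (a^2 + b^2) = (a - b*e12)/(a^2 + b^2).
a^2 + b^2 = 9 + 1 = 10
Scalar part = 3/10 = 3/10
Bivector coeff = 1/10 = 1/10
M^{-1} = 3/10 + 1/10*e12


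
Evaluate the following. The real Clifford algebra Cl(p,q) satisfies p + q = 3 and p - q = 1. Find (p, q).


We need p + q = 3 and p - q = 1.
Adding: 2p = 3 + 1 = 4, so p = 2.
Then q = 3 - 2 = 1.
(p, q) = (2, 1)


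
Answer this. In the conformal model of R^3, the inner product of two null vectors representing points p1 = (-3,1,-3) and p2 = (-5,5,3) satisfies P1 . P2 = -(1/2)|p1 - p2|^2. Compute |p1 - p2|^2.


p1 - p2 = (2, -4, -6)
|p1 - p2|^2 = 2^2 + (-4)^2 + (-6)^2
= 4 + 16 + 36
= 56


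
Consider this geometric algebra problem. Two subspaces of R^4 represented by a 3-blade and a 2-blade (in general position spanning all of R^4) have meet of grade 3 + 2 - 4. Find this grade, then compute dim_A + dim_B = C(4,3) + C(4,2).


Meet grade = grade(A) + grade(B) - n
= 3 + 2 - 4 = 1
C(4,3) = 4
C(4,2) = 6
dim_A + dim_B = 4 + 6 = 10


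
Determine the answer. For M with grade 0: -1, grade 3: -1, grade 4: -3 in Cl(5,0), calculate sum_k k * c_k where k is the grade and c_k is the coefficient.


Grade-weighted sum = sum of grade_k * coefficient_k
0*(-1) = 0
3*(-1) = -3
4*(-3) = -12
Total = 0 + (-3) + (-12) = -15


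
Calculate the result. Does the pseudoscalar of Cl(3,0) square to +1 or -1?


The pseudoscalar I = e1...e_n (product of all n generators) of Cl(p,q) satisfies I^2 = (-1)^(q + n(n-1)/2).
p = 3, q = 0, n = p + q = 3
n(n-1)/2 = 3 * 2 / 2 = 3
Exponent = q + n(n-1)/2 = 0 + 3 = 3
I^2 = (-1)^3 = -1


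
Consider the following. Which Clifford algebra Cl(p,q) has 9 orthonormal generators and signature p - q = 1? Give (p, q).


We need p + q = 9 and p - q = 1.
Adding: 2p = 9 + 1 = 10, so p = 5.
Then q = 9 - 5 = 4.
(p, q) = (5, 4)


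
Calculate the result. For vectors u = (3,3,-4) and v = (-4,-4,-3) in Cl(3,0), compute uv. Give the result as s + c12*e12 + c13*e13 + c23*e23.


In Cl(3,0): e_i^2 = 1, e_ie_j = -e_je_i for i != j.
Scalar part = u . v = 3*(-4) + 3*(-4) + (-4)*(-3)
= -12 + (-12) + 12 = -12
e12 coeff = 3*(-4) - 3*(-4) = -12 - (-12) = 0
e13 coeff = 3*(-3) - (-4)*(-4) = -9 - 16 = -25
e23 coeff = 3*(-3) - (-4)*(-4) = -9 - 16 = -25
uv = -12 + 0*e12 - 25*e13 - 25*e23


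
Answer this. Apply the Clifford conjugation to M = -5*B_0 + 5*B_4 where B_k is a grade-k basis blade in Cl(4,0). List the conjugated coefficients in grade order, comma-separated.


Clifford conjugate sign for grade k: (-1)^(k(k+1)/2)
Grade 0: (-1)^(0*1/2) = (-1)^0 = 1, coeff -5 -> -5
Grade 4: (-1)^(4*5/2) = (-1)^10 = 1, coeff 5 -> 5
Conjugated coefficients: -5, 5


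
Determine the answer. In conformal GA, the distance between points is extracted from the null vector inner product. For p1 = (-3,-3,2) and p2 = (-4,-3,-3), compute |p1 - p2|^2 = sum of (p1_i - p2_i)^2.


p1 - p2 = (1, 0, 5)
|p1 - p2|^2 = 1^2 + 0^2 + 5^2
= 1 + 0 + 25
= 26


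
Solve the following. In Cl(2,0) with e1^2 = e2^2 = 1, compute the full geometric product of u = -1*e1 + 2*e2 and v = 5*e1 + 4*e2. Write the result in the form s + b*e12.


Expand: (-1*e1 + 2*e2)(5*e1 + 4*e2)
= (-1)*5*e1e1 + (-1)*4*e1e2 + 2*5*e2e1 + 2*4*e2e2
Using e1^2 = e2^2 = 1, e2e1 = -e1e2:
Scalar part s = (-1)*5 + 2*4 = -5 + 8 = 3
Bivector part b = (-1)*4 - 2*5 = -4 - 10 = -14
uv = 3 - 14*e12


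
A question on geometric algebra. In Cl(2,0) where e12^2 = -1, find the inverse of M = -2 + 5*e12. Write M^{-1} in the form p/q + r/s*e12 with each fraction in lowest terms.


M = -2 + 5*e12, where e12^2 = -1.
Since M commutes with its reverse ~M = a - b*e12, M * ~M = a^2 - b^2*e12^2 = a^2 + b^2.
So M^{-1} = ~M / (a^2 + b^2) = (a - b*e12)/(a^2 + b^2).
a^2 + b^2 = 4 + 25 = 29
Scalar part = -2/29 = -2/29
Bivector coeff = -5/29 = -5/29
M^{-1} = -2/29 - 5/29*e12


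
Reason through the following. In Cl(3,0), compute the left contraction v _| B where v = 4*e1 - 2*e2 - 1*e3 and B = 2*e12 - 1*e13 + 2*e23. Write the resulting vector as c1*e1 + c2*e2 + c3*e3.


Left contraction v _| B = <vB>_1 (grade-1 part of the geometric product vB).
Using e1_|e12 = e2, e2_|e12 = -e1, e1_|e13 = e3, e3_|e13 = -e1, e2_|e23 = e3, e3_|e23 = -e2:
e1 coeff: -v2*b12 - v3*b13 = -(-2)*(2) - (-1)*(-1) = 3
e2 coeff: v1*b12 - v3*b23 = (4)*(2) - (-1)*(2) = 10
e3 coeff: v1*b13 + v2*b23 = (4)*(-1) + (-2)*(2) = -8
v _| B = 3*e1 + 10*e2 - 8*e3


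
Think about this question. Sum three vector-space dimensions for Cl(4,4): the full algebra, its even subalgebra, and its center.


n = 4 + 4 = 8
Total dim = 2^8 = 256
Even subalgebra dim = 2^7 = 128
n is even, so center dim = 1
Sum = 256 + 128 + 1 = 385


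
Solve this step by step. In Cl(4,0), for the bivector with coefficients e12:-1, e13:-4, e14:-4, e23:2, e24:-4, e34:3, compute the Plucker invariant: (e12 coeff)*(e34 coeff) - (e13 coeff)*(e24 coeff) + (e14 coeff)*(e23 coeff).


Plucker relation: af - be + cd
a*f = (-1)*3 = -3
b*e = (-4)*(-4) = 16
c*d = (-4)*2 = -8
af - be + cd = -3 - 16 + (-8)
= -27


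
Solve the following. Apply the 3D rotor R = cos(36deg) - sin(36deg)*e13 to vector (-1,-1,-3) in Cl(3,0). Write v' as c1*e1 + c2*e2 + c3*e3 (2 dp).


Rotor R = cos(36deg) - sin(36deg)*e13
Rotation angle theta = 2 * 36 = 72 degrees in the e13 plane (e1 -> e3).
The component perpendicular to the plane (e2) is invariant: v'_2 = v2 = -1.00
cos(72deg) = 0.3090, sin(72deg) = 0.9511
v'_1 = v1*cos(theta) - v3*sin(theta) = -1*0.3090 - (-3)*0.9511 = 2.54
v'_3 = v1*sin(theta) + v3*cos(theta) = -1*0.9511 + (-3)*0.3090 = -1.88
v' = 2.54*e1 - 1.00*e2 - 1.88*e3


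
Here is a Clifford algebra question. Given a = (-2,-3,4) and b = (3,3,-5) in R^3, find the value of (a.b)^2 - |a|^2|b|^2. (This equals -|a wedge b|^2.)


a . b = (-2)*3 + (-3)*3 + 4*(-5)
= -6 + (-9) + (-20) = -35
|a|^2 = (-2)^2 + (-3)^2 + 4^2 = 29
|b|^2 = 3^2 + 3^2 + (-5)^2 = 43
(a.b)^2 = (-35)^2 = 1225
|a|^2 * |b|^2 = 29 * 43 = 1247
Result = 1225 - 1247 = -22


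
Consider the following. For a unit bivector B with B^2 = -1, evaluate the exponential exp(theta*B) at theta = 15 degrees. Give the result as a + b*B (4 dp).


For a unit bivector B with B^2 = -1, the exponential series gives
e^(theta*B) = cos(theta) + sin(theta)*B (the GA analogue of Euler's formula).
theta = 15 degrees = 0.261799 rad
cos(15 deg) = 0.9659
sin(15 deg) = 0.2588
exp(theta*B) = 0.9659 + 0.2588*B


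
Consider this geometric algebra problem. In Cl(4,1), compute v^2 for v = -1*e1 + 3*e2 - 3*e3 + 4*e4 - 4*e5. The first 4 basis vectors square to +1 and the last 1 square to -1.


v^2 = sum of c_i^2 * e_i^2
Positive signature terms (e_i^2 = +1): (-1)^2 + 3^2 + (-3)^2 + 4^2 = 35
Negative signature terms (e_j^2 = -1): (-4)^2 = 16
v^2 = 35 - 16 = 19


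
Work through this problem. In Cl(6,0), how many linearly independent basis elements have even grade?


Even subalgebra dimension = 2^(n-1)
n = 6 + 0 = 6
2^(6 - 1) = 2^5 = 32
Verification: sum of C(6,k) for even k = 1 + 15 + 15 + 1 = 32
Result = 32


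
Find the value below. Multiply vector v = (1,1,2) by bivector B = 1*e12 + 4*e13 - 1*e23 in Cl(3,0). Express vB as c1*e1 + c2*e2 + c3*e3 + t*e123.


vB has grade-1 (vector) and grade-3 (trivector) parts: vB = (v _| B) + (v ^ B).
Vector part <vB>_1:
  e1: -v2*b12 - v3*b13 = -(1)*(1) - (2)*(4) = -9
  e2: v1*b12 - v3*b23 = (1)*(1) - (2)*(-1) = 3
  e3: v1*b13 + v2*b23 = (1)*(4) + (1)*(-1) = 3
Trivector part <vB>_3:
  e123: v1*b23 - v2*b13 + v3*b12 = (1)*(-1) - (1)*(4) + (2)*(1) = -3
vB = -9*e1 + 3*e2 + 3*e3 - 3*e123


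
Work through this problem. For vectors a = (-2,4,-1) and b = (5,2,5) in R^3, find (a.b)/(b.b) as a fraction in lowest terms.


Projection coefficient = (a . b) / (b . b)
a . b = (-2)*5 + 4*2 + (-1)*5
= -10 + 8 + (-5) = -7
b . b = 5^2 + 2^2 + 5^2
= 25 + 4 + 25 = 54
Coefficient = -7/54
In lowest terms: -7/54


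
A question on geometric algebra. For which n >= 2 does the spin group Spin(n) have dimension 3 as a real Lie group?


dim Spin(n) = dim so(n) = n(n-1)/2.
Solve n(n-1)/2 = 3, i.e. n^2 - n - 6 = 0.
Discriminant = 1 + 8*3 = 25
n = (1 + sqrt(25))/2 = (1 + 5)/2 = 3


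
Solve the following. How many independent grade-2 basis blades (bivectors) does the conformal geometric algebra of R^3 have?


The conformal model of R^3 uses Cl(4,1) with m = 3 + 2 = 5 generators.
Number of grade-2 blades = C(m, 2) = C(5, 2)
= 5*4/2 = 10


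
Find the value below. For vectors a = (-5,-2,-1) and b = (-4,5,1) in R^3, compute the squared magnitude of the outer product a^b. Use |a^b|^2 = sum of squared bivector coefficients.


a wedge b = (a1*b2 - a2*b1)*e12 + (a1*b3 - a3*b1)*e13 + (a2*b3 - a3*b2)*e23
e12 coeff: (-5)*5 - (-2)*(-4) = -25 - 8 = -33
e13 coeff: (-5)*1 - (-1)*(-4) = -5 - 4 = -9
e23 coeff: (-2)*1 - (-1)*5 = -2 - (-5) = 3
|a wedge b|^2 = (-33)^2 + (-9)^2 + 3^2
= 1089 + 81 + 9
= 1179


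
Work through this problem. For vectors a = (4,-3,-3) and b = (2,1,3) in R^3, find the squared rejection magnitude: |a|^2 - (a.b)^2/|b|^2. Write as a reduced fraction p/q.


|a|^2 = 4^2 + (-3)^2 + (-3)^2 = 34
|b|^2 = 2^2 + 1^2 + 3^2 = 14
a . b = 4*2 + (-3)*1 + (-3)*3 = -4
(a.b)^2 = (-4)^2 = 16
|rej|^2 = 34 - 16/14
= (476 - 16)/14
= 460/14
In lowest terms: 230/7


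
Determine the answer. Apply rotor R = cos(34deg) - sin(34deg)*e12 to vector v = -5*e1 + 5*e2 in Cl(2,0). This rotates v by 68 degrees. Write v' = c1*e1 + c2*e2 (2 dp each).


Rotor R = cos(34deg) - sin(34deg)*e12
Rotation angle theta = 2 * 34 = 68 degrees
v' = R*v*~R rotates v by theta.
cos(68deg) = 0.3746, sin(68deg) = 0.9272
v'_1 = -5*cos(68deg) - 5*sin(68deg)
= -5*0.3746 - 5*0.9272
= -6.51
v'_2 = -5*sin(68deg) + 5*cos(68deg)
= -5*0.9272 + 5*0.3746
= -2.76
v' = -6.51*e1 - 2.76*e2


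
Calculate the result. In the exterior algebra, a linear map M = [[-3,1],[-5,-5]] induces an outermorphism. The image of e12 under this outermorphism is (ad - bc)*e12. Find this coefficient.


The outermorphism of a linear map f sends e1^e2 to f(e1)^f(e2).
f(e1) = -3*e1 - 5*e2
f(e2) = 1*e1 - 5*e2
f(e1) ^ f(e2) = (-3*e1 - 5*e2) ^ (1*e1 - 5*e2)
= (-3)*(-5)*e12 + (-5)*1*e21
= (15 - (-5))*e12
= 20*e12
Coefficient = 20


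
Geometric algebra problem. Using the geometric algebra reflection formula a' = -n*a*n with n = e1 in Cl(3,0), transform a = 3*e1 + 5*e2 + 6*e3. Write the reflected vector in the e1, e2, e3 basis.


Reflection formula: a' = -n*a*n, with n = e1 (unit vector, n^2 = 1).
For reflection through hyperplane perp to e1:
The component along e1 flips sign, others stay.
a = (3, 5, 6)
a' = (-3, 5, 6)
a' = -3*e1 + 5*e2 + 6*e3


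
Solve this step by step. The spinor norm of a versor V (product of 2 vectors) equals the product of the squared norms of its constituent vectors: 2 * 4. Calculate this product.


Spinor norm N(V) = |v1|^2 * |v2|^2 * ... * |v2|^2
= 2 * 4
Running product: 2, 8
N(V) = 8


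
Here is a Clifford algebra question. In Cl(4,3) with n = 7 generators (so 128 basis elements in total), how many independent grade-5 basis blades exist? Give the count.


Number of grade-k basis blades in Cl(p,q) with n = p + q is C(n, k).
n = 4 + 3 = 7
C(7, 5) = 7! / (5! * 2!)
= 5040 / (120 * 2)
= 21


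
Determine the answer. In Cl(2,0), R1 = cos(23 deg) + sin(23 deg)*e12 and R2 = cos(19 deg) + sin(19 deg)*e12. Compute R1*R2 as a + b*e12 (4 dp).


Same-plane rotors commute and their half-angles add:
R1*R2 = cos(a1 + a2) + sin(a1 + a2)*e12.
a1 + a2 = 23 + 19 = 42 deg
cos(42 deg) = 0.7431
sin(42 deg) = 0.6691
R1*R2 = 0.7431 + 0.6691*e12


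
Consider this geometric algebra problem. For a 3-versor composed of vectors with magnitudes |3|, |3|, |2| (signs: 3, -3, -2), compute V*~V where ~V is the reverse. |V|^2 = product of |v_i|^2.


Each vector v_i has |v_i|^2 = s_i^2
Squared scales: 3^2 = 9, (-3)^2 = 9, (-2)^2 = 4
|V|^2 = 9 * 9 * 4
= 324


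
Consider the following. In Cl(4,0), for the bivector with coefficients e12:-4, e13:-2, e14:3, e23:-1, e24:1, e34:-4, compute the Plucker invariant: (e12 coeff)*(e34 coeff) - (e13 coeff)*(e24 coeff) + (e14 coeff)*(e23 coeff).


Plucker relation: af - be + cd
a*f = (-4)*(-4) = 16
b*e = (-2)*1 = -2
c*d = 3*(-1) = -3
af - be + cd = 16 - (-2) + (-3)
= 15


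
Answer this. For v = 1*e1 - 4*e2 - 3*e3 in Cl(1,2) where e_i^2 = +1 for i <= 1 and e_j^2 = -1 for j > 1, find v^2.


v^2 = sum of c_i^2 * e_i^2
Positive signature terms (e_i^2 = +1): 1^2 = 1
Negative signature terms (e_j^2 = -1): (-4)^2 + (-3)^2 = 25
v^2 = 1 - 25 = -24


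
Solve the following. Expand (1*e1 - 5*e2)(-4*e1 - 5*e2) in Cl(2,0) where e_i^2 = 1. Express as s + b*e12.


Expand: (1*e1 - 5*e2)(-4*e1 - 5*e2)
= 1*(-4)*e1e1 + 1*(-5)*e1e2 + (-5)*(-4)*e2e1 + (-5)*(-5)*e2e2
Using e1^2 = e2^2 = 1, e2e1 = -e1e2:
Scalar part s = 1*(-4) + (-5)*(-5) = -4 + 25 = 21
Bivector part b = 1*(-5) - (-5)*(-4) = -5 - 20 = -25
uv = 21 - 25*e12


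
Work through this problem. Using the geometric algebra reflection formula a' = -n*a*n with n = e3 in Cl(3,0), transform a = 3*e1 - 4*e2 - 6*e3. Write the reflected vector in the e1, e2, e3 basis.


Reflection formula: a' = -n*a*n, with n = e3 (unit vector, n^2 = 1).
For reflection through hyperplane perp to e3:
The component along e3 flips sign, others stay.
a = (3, -4, -6)
a' = (3, -4, 6)
a' = 3*e1 - 4*e2 + 6*e3


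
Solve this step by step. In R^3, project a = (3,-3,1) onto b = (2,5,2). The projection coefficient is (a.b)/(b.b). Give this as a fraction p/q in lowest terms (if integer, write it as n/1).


Projection coefficient = (a . b) / (b . b)
a . b = 3*2 + (-3)*5 + 1*2
= 6 + (-15) + 2 = -7
b . b = 2^2 + 5^2 + 2^2
= 4 + 25 + 4 = 33
Coefficient = -7/33
In lowest terms: -7/33


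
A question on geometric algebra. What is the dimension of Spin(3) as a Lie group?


Spin(n) double-covers SO(n); both have Lie algebra so(n) of dimension n(n-1)/2.
n = 3
n(n-1) = 3 * 2 = 6
dim Spin(3) = 6/2 = 3


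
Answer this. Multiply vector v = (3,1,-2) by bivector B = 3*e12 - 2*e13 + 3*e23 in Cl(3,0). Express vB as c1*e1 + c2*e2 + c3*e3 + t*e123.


vB has grade-1 (vector) and grade-3 (trivector) parts: vB = (v _| B) + (v ^ B).
Vector part <vB>_1:
  e1: -v2*b12 - v3*b13 = -(1)*(3) - (-2)*(-2) = -7
  e2: v1*b12 - v3*b23 = (3)*(3) - (-2)*(3) = 15
  e3: v1*b13 + v2*b23 = (3)*(-2) + (1)*(3) = -3
Trivector part <vB>_3:
  e123: v1*b23 - v2*b13 + v3*b12 = (3)*(3) - (1)*(-2) + (-2)*(3) = 5
vB = -7*e1 + 15*e2 - 3*e3 + 5*e123


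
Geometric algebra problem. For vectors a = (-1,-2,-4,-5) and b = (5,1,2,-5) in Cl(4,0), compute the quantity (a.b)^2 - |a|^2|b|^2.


a . b = (-1)*5 + (-2)*1 + (-4)*2 + (-5)*(-5)
= -5 + (-2) + (-8) + 25 = 10
|a|^2 = (-1)^2 + (-2)^2 + (-4)^2 + (-5)^2 = 46
|b|^2 = 5^2 + 1^2 + 2^2 + (-5)^2 = 55
(a.b)^2 = 10^2 = 100
|a|^2 * |b|^2 = 46 * 55 = 2530
Result = 100 - 2530 = -2430


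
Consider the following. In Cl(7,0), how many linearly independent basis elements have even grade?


Even subalgebra dimension = 2^(n-1)
n = 7 + 0 = 7
2^(7 - 1) = 2^6 = 64
Verification: sum of C(7,k) for even k = 1 + 21 + 35 + 7 = 64
Result = 64


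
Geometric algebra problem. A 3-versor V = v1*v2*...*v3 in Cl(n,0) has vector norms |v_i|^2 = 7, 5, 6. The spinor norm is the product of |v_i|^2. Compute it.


Spinor norm N(V) = |v1|^2 * |v2|^2 * ... * |v3|^2
= 7 * 5 * 6
Running product: 7, 35, 210
N(V) = 210


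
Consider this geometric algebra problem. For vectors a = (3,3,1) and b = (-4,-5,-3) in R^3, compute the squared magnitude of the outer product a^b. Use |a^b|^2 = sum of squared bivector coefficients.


a wedge b = (a1*b2 - a2*b1)*e12 + (a1*b3 - a3*b1)*e13 + (a2*b3 - a3*b2)*e23
e12 coeff: 3*(-5) - 3*(-4) = -15 - (-12) = -3
e13 coeff: 3*(-3) - 1*(-4) = -9 - (-4) = -5
e23 coeff: 3*(-3) - 1*(-5) = -9 - (-5) = -4
|a wedge b|^2 = (-3)^2 + (-5)^2 + (-4)^2
= 9 + 25 + 16
= 50


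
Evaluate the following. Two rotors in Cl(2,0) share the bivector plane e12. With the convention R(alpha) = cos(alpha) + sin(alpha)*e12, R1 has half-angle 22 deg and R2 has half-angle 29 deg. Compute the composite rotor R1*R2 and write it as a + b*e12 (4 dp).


Same-plane rotors commute and their half-angles add:
R1*R2 = cos(a1 + a2) + sin(a1 + a2)*e12.
a1 + a2 = 22 + 29 = 51 deg
cos(51 deg) = 0.6293
sin(51 deg) = 0.7771
R1*R2 = 0.6293 + 0.7771*e12


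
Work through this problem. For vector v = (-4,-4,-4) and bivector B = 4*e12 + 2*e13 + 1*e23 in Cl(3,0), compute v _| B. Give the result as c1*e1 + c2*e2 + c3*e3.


Left contraction v _| B = <vB>_1 (grade-1 part of the geometric product vB).
Using e1_|e12 = e2, e2_|e12 = -e1, e1_|e13 = e3, e3_|e13 = -e1, e2_|e23 = e3, e3_|e23 = -e2:
e1 coeff: -v2*b12 - v3*b13 = -(-4)*(4) - (-4)*(2) = 24
e2 coeff: v1*b12 - v3*b23 = (-4)*(4) - (-4)*(1) = -12
e3 coeff: v1*b13 + v2*b23 = (-4)*(2) + (-4)*(1) = -12
v _| B = 24*e1 - 12*e2 - 12*e3


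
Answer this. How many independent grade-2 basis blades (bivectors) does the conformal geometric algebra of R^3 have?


The conformal model of R^3 uses Cl(4,1) with m = 3 + 2 = 5 generators.
Number of grade-2 blades = C(m, 2) = C(5, 2)
= 5*4/2 = 10


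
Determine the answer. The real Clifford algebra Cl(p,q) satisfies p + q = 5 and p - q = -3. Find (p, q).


We need p + q = 5 and p - q = -3.
Adding: 2p = 5 + (-3) = 2, so p = 1.
Then q = 5 - 1 = 4.
(p, q) = (1, 4)


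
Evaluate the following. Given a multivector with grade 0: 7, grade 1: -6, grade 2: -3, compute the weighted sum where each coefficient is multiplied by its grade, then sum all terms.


Grade-weighted sum = sum of grade_k * coefficient_k
0*7 = 0
1*(-6) = -6
2*(-3) = -6
Total = 0 + (-6) + (-6) = -12


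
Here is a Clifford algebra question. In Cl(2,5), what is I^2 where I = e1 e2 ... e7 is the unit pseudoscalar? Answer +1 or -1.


The pseudoscalar I = e1...e_n (product of all n generators) of Cl(p,q) satisfies I^2 = (-1)^(q + n(n-1)/2).
p = 2, q = 5, n = p + q = 7
n(n-1)/2 = 7 * 6 / 2 = 21
Exponent = q + n(n-1)/2 = 5 + 21 = 26
I^2 = (-1)^26 = +1


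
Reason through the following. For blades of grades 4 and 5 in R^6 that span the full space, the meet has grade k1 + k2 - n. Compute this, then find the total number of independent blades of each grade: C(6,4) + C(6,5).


Meet grade = grade(A) + grade(B) - n
= 4 + 5 - 6 = 3
C(6,4) = 15
C(6,5) = 6
dim_A + dim_B = 15 + 6 = 21


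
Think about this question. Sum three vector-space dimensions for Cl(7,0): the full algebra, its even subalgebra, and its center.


n = 7 + 0 = 7
Total dim = 2^7 = 128
Even subalgebra dim = 2^6 = 64
n is odd, so center dim = 2
Sum = 128 + 64 + 2 = 194


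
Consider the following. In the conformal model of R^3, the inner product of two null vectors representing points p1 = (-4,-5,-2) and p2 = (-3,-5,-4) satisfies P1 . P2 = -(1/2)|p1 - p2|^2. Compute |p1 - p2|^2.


p1 - p2 = (-1, 0, 2)
|p1 - p2|^2 = (-1)^2 + 0^2 + 2^2
= 1 + 0 + 4
= 5


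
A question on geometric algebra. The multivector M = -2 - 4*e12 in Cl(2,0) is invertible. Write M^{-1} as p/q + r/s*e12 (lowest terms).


M = -2 - 4*e12, where e12^2 = -1.
Since M commutes with its reverse ~M = a - b*e12, M * ~M = a^2 - b^2*e12^2 = a^2 + b^2.
So M^{-1} = ~M / (a^2 + b^2) = (a - b*e12)/(a^2 + b^2).
a^2 + b^2 = 4 + 16 = 20
Scalar part = -2/20 = -1/10
Bivector coeff = 4/20 = 1/5
M^{-1} = -1/10 + 1/5*e12


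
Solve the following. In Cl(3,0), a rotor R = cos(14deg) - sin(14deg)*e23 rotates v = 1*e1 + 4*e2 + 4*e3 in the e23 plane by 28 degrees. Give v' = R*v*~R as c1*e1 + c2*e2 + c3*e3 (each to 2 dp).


Rotor R = cos(14deg) - sin(14deg)*e23
Rotation angle theta = 2 * 14 = 28 degrees in the e23 plane (e2 -> e3).
The component perpendicular to the plane (e1) is invariant: v'_1 = v1 = 1.00
cos(28deg) = 0.8829, sin(28deg) = 0.4695
v'_2 = v2*cos(theta) - v3*sin(theta) = 4*0.8829 - 4*0.4695 = 1.65
v'_3 = v2*sin(theta) + v3*cos(theta) = 4*0.4695 + 4*0.8829 = 5.41
v' = 1.00*e1 + 1.65*e2 + 5.41*e3


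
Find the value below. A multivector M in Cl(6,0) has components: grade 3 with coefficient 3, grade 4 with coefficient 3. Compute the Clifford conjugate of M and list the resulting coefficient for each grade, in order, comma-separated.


Clifford conjugate sign for grade k: (-1)^(k(k+1)/2)
Grade 3: (-1)^(3*4/2) = (-1)^6 = 1, coeff 3 -> 3
Grade 4: (-1)^(4*5/2) = (-1)^10 = 1, coeff 3 -> 3
Conjugated coefficients: 3, 3


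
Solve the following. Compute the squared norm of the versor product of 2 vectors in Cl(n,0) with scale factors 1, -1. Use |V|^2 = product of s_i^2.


Each vector v_i has |v_i|^2 = s_i^2
Squared scales: 1^2 = 1, (-1)^2 = 1
|V|^2 = 1 * 1
= 1


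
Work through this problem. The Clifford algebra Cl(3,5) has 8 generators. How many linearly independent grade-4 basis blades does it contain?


Number of grade-k basis blades in Cl(p,q) with n = p + q is C(n, k).
n = 3 + 5 = 8
C(8, 4) = 8! / (4! * 4!)
= 40320 / (24 * 24)
= 70


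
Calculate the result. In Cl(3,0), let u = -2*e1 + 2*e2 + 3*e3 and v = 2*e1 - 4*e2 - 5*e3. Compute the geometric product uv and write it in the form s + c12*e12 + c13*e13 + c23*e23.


In Cl(3,0): e_i^2 = 1, e_ie_j = -e_je_i for i != j.
Scalar part = u . v = (-2)*2 + 2*(-4) + 3*(-5)
= -4 + (-8) + (-15) = -27
e12 coeff = (-2)*(-4) - 2*2 = 8 - 4 = 4
e13 coeff = (-2)*(-5) - 3*2 = 10 - 6 = 4
e23 coeff = 2*(-5) - 3*(-4) = -10 - (-12) = 2
uv = -27 + 4*e12 + 4*e13 + 2*e23


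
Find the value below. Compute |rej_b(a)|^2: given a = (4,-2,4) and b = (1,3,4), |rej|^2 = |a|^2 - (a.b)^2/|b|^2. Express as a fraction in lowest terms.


|a|^2 = 4^2 + (-2)^2 + 4^2 = 36
|b|^2 = 1^2 + 3^2 + 4^2 = 26
a . b = 4*1 + (-2)*3 + 4*4 = 14
(a.b)^2 = 14^2 = 196
|rej|^2 = 36 - 196/26
= (936 - 196)/26
= 740/26
In lowest terms: 370/13


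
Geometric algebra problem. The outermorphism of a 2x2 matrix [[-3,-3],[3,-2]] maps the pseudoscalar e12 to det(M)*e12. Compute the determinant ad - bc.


The outermorphism of a linear map f sends e1^e2 to f(e1)^f(e2).
f(e1) = -3*e1 + 3*e2
f(e2) = -3*e1 - 2*e2
f(e1) ^ f(e2) = (-3*e1 + 3*e2) ^ (-3*e1 - 2*e2)
= (-3)*(-2)*e12 + 3*(-3)*e21
= (6 - (-9))*e12
= 15*e12
Coefficient = 15


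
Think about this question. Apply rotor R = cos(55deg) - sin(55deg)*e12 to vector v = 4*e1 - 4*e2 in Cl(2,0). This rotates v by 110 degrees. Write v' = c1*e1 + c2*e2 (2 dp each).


Rotor R = cos(55deg) - sin(55deg)*e12
Rotation angle theta = 2 * 55 = 110 degrees
v' = R*v*~R rotates v by theta.
cos(110deg) = -0.3420, sin(110deg) = 0.9397
v'_1 = 4*cos(110deg) - (-4)*sin(110deg)
= 4*(-0.3420) - (-4)*0.9397
= 2.39
v'_2 = 4*sin(110deg) + (-4)*cos(110deg)
= 4*0.9397 + (-4)*(-0.3420)
= 5.13
v' = 2.39*e1 + 5.13*e2


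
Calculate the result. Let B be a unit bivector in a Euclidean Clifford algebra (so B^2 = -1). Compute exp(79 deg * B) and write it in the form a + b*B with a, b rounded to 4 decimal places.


For a unit bivector B with B^2 = -1, the exponential series gives
e^(theta*B) = cos(theta) + sin(theta)*B (the GA analogue of Euler's formula).
theta = 79 degrees = 1.37881 rad
cos(79 deg) = 0.1908
sin(79 deg) = 0.9816
exp(theta*B) = 0.1908 + 0.9816*B


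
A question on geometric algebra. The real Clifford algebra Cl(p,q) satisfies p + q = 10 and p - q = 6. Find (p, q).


We need p + q = 10 and p - q = 6.
Adding: 2p = 10 + 6 = 16, so p = 8.
Then q = 10 - 8 = 2.
(p, q) = (8, 2)


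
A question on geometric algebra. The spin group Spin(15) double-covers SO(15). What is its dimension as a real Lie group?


Spin(n) double-covers SO(n); both have Lie algebra so(n) of dimension n(n-1)/2.
n = 15
n(n-1) = 15 * 14 = 210
dim Spin(15) = 210/2 = 105


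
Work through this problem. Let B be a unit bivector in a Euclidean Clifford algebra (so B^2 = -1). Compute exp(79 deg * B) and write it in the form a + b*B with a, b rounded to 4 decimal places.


For a unit bivector B with B^2 = -1, the exponential series gives
e^(theta*B) = cos(theta) + sin(theta)*B (the GA analogue of Euler's formula).
theta = 79 degrees = 1.37881 rad
cos(79 deg) = 0.1908
sin(79 deg) = 0.9816
exp(theta*B) = 0.1908 + 0.9816*B


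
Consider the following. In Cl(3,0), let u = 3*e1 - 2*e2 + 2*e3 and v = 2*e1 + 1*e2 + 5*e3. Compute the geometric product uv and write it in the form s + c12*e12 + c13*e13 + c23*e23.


In Cl(3,0): e_i^2 = 1, e_ie_j = -e_je_i for i != j.
Scalar part = u . v = 3*2 + (-2)*1 + 2*5
= 6 + (-2) + 10 = 14
e12 coeff = 3*1 - (-2)*2 = 3 - (-4) = 7
e13 coeff = 3*5 - 2*2 = 15 - 4 = 11
e23 coeff = (-2)*5 - 2*1 = -10 - 2 = -12
uv = 14 + 7*e12 + 11*e13 - 12*e23


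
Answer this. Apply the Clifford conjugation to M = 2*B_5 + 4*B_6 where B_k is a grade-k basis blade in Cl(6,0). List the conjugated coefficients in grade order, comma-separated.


Clifford conjugate sign for grade k: (-1)^(k(k+1)/2)
Grade 5: (-1)^(5*6/2) = (-1)^15 = -1, coeff 2 -> -2
Grade 6: (-1)^(6*7/2) = (-1)^21 = -1, coeff 4 -> -4
Conjugated coefficients: -2, -4


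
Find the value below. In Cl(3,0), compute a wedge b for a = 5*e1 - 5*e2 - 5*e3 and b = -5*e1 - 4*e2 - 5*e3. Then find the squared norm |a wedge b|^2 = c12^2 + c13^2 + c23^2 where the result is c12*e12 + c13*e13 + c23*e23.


a wedge b = (a1*b2 - a2*b1)*e12 + (a1*b3 - a3*b1)*e13 + (a2*b3 - a3*b2)*e23
e12 coeff: 5*(-4) - (-5)*(-5) = -20 - 25 = -45
e13 coeff: 5*(-5) - (-5)*(-5) = -25 - 25 = -50
e23 coeff: (-5)*(-5) - (-5)*(-4) = 25 - 20 = 5
|a wedge b|^2 = (-45)^2 + (-50)^2 + 5^2
= 2025 + 2500 + 25
= 4550


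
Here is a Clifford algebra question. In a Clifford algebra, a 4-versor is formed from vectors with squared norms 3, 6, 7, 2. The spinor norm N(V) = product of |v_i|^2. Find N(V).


Spinor norm N(V) = |v1|^2 * |v2|^2 * ... * |v4|^2
= 3 * 6 * 7 * 2
Running product: 3, 18, 126, 252
N(V) = 252


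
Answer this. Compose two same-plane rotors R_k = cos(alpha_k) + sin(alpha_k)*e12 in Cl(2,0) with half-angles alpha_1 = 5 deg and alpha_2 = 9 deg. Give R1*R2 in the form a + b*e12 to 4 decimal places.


Same-plane rotors commute and their half-angles add:
R1*R2 = cos(a1 + a2) + sin(a1 + a2)*e12.
a1 + a2 = 5 + 9 = 14 deg
cos(14 deg) = 0.9703
sin(14 deg) = 0.2419
R1*R2 = 0.9703 + 0.2419*e12


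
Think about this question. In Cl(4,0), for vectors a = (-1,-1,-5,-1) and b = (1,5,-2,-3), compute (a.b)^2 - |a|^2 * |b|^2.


a . b = (-1)*1 + (-1)*5 + (-5)*(-2) + (-1)*(-3)
= -1 + (-5) + 10 + 3 = 7
|a|^2 = (-1)^2 + (-1)^2 + (-5)^2 + (-1)^2 = 28
|b|^2 = 1^2 + 5^2 + (-2)^2 + (-3)^2 = 39
(a.b)^2 = 7^2 = 49
|a|^2 * |b|^2 = 28 * 39 = 1092
Result = 49 - 1092 = -1043


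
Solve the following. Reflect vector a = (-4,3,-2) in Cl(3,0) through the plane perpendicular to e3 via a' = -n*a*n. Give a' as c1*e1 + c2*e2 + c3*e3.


Reflection formula: a' = -n*a*n, with n = e3 (unit vector, n^2 = 1).
For reflection through hyperplane perp to e3:
The component along e3 flips sign, others stay.
a = (-4, 3, -2)
a' = (-4, 3, 2)
a' = -4*e1 + 3*e2 + 2*e3


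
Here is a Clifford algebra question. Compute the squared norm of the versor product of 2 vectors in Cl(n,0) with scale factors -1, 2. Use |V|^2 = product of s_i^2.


Each vector v_i has |v_i|^2 = s_i^2
Squared scales: (-1)^2 = 1, 2^2 = 4
|V|^2 = 1 * 4
= 4
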